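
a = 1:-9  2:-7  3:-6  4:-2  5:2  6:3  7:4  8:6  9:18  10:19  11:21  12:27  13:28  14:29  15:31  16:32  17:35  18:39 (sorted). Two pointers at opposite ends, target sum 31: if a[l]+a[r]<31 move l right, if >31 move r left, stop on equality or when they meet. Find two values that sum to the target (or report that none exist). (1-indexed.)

l=1 r=18: -9+39=30 <31, l++
l=2 r=18: -7+39=32 >31, r--
l=2 r=17: -7+35=28 <31, l++
l=3 r=17: -6+35=29 <31, l++
l=4 r=17: -2+35=33 >31, r--
l=4 r=16: -2+32=30 <31, l++
l=5 r=16: 2+32=34 >31, r--
l=5 r=15: 2+31=33 >31, r--
l=5 r=14: 2+29=31, found

(2, 29)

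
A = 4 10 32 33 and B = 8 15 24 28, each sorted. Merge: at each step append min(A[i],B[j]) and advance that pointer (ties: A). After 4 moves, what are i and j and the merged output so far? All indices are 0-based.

i=2, j=2, merged so far=[4, 8, 10, 15]

[i=0,j=0] A[i]=4<=B[j]=8 take 4 → i++
[i=1,j=0] A[i]=10>B[j]=8 take 8 → j++
[i=1,j=1] A[i]=10<=B[j]=15 take 10 → i++
[i=2,j=1] A[i]=32>B[j]=15 take 15 → j++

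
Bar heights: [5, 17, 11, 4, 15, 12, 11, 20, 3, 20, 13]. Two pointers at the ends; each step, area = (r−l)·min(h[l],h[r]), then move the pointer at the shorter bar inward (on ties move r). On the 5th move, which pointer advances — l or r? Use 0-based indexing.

[0,10] min(5,13)*10=50 best=50 * → l++
[1,10] min(17,13)*9=117 best=117 * → r--
[1,9] min(17,20)*8=136 best=136 * → l++
[2,9] min(11,20)*7=77 best=136 → l++
[3,9] min(4,20)*6=24 best=136 → l++

l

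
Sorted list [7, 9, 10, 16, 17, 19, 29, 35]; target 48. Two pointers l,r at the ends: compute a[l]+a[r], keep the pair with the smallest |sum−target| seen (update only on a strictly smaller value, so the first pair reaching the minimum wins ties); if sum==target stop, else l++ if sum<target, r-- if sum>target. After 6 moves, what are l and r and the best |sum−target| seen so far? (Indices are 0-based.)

l=0 r=7: 7+35=42 d=6 *, l++
l=1 r=7: 9+35=44 d=4 *, l++
l=2 r=7: 10+35=45 d=3 *, l++
l=3 r=7: 16+35=51 d=3, r--
l=3 r=6: 16+29=45 d=3, l++
l=4 r=6: 17+29=46 d=2 *, l++

l=5, r=6, best |Δ|=2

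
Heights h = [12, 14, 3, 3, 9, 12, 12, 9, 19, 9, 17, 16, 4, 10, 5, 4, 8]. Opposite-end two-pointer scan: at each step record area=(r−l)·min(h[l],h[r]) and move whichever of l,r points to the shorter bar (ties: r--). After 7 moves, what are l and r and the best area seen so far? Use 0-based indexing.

l=0 r=16: min(12,8)*16=128 best=128 *, r--
l=0 r=15: min(12,4)*15=60 best=128, r--
l=0 r=14: min(12,5)*14=70 best=128, r--
l=0 r=13: min(12,10)*13=130 best=130 *, r--
l=0 r=12: min(12,4)*12=48 best=130, r--
l=0 r=11: min(12,16)*11=132 best=132 *, l++
l=1 r=11: min(14,16)*10=140 best=140 *, l++

l=2, r=11, best area=140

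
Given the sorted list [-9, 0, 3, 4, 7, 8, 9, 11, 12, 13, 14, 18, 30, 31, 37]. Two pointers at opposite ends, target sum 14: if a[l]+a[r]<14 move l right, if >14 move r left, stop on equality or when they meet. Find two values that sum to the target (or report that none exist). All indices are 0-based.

(0, 14)

l=0 r=14: -9+37=28 >14, r--
l=0 r=13: -9+31=22 >14, r--
l=0 r=12: -9+30=21 >14, r--
l=0 r=11: -9+18=9 <14, l++
l=1 r=11: 0+18=18 >14, r--
l=1 r=10: 0+14=14, found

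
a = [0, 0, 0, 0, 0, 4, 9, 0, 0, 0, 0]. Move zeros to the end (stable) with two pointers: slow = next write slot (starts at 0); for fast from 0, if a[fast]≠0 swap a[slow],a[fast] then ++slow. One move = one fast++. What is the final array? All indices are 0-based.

[4, 9, 0, 0, 0, 0, 0, 0, 0, 0, 0]

slow=0 fast=0: a[fast]=0, fast++
slow=0 fast=1: a[fast]=0, fast++
slow=0 fast=2: a[fast]=0, fast++
slow=0 fast=3: a[fast]=0, fast++
slow=0 fast=4: a[fast]=0, fast++
slow=0 fast=5: a[fast]=4≠0 swap→a[0]=4, slow++,fast++
slow=1 fast=6: a[fast]=9≠0 swap→a[1]=9, slow++,fast++
slow=2 fast=7: a[fast]=0, fast++
slow=2 fast=8: a[fast]=0, fast++
slow=2 fast=9: a[fast]=0, fast++
slow=2 fast=10: a[fast]=0, fast++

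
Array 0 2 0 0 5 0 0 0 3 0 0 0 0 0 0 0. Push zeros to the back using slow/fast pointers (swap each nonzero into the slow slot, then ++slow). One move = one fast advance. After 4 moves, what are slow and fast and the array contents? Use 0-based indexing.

slow=1, fast=4, a=[2, 0, 0, 0, 5, 0, 0, 0, 3, 0, 0, 0, 0, 0, 0, 0]

slow=0 fast=0: a[fast]=0, fast++
slow=0 fast=1: a[fast]=2≠0 swap→a[0]=2, slow++,fast++
slow=1 fast=2: a[fast]=0, fast++
slow=1 fast=3: a[fast]=0, fast++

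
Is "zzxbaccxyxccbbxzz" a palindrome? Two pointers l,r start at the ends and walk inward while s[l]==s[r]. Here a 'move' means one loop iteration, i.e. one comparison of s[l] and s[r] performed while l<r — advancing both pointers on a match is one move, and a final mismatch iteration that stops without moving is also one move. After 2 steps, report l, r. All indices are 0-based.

[0,16] 'z'=='z' → l++,r--
[1,15] 'z'=='z' → l++,r--

l=2, r=14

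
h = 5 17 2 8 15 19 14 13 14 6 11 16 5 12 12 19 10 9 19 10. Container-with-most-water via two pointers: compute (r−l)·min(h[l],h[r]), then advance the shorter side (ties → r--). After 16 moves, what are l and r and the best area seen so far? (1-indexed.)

l=1 r=20: min(5,10)*19=95 best=95 *, l++
l=2 r=20: min(17,10)*18=180 best=180 *, r--
l=2 r=19: min(17,19)*17=289 best=289 *, l++
l=3 r=19: min(2,19)*16=32 best=289, l++
l=4 r=19: min(8,19)*15=120 best=289, l++
l=5 r=19: min(15,19)*14=210 best=289, l++
l=6 r=19: min(19,19)*13=247 best=289, r--
l=6 r=18: min(19,9)*12=108 best=289, r--
l=6 r=17: min(19,10)*11=110 best=289, r--
l=6 r=16: min(19,19)*10=190 best=289, r--
l=6 r=15: min(19,12)*9=108 best=289, r--
l=6 r=14: min(19,12)*8=96 best=289, r--
l=6 r=13: min(19,5)*7=35 best=289, r--
l=6 r=12: min(19,16)*6=96 best=289, r--
l=6 r=11: min(19,11)*5=55 best=289, r--
l=6 r=10: min(19,6)*4=24 best=289, r--

l=6, r=9, best area=289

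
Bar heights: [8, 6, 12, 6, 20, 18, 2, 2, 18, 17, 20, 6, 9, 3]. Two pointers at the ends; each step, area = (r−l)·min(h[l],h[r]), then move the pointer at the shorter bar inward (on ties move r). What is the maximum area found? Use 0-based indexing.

max area = 120

l=0 r=13: min(8,3)*13=39 best=39 *, r--
l=0 r=12: min(8,9)*12=96 best=96 *, l++
l=1 r=12: min(6,9)*11=66 best=96, l++
l=2 r=12: min(12,9)*10=90 best=96, r--
l=2 r=11: min(12,6)*9=54 best=96, r--
l=2 r=10: min(12,20)*8=96 best=96, l++
l=3 r=10: min(6,20)*7=42 best=96, l++
l=4 r=10: min(20,20)*6=120 best=120 *, r--
l=4 r=9: min(20,17)*5=85 best=120, r--
l=4 r=8: min(20,18)*4=72 best=120, r--
l=4 r=7: min(20,2)*3=6 best=120, r--
l=4 r=6: min(20,2)*2=4 best=120, r--
l=4 r=5: min(20,18)*1=18 best=120, r--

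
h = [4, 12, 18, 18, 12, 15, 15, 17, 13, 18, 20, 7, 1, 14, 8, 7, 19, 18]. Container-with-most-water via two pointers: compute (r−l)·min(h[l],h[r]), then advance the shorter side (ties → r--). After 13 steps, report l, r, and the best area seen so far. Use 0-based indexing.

l=10, r=14, best area=270

[0,17] min(4,18)*17=68 best=68 * → l++
[1,17] min(12,18)*16=192 best=192 * → l++
[2,17] min(18,18)*15=270 best=270 * → r--
[2,16] min(18,19)*14=252 best=270 → l++
[3,16] min(18,19)*13=234 best=270 → l++
[4,16] min(12,19)*12=144 best=270 → l++
[5,16] min(15,19)*11=165 best=270 → l++
[6,16] min(15,19)*10=150 best=270 → l++
[7,16] min(17,19)*9=153 best=270 → l++
[8,16] min(13,19)*8=104 best=270 → l++
[9,16] min(18,19)*7=126 best=270 → l++
[10,16] min(20,19)*6=114 best=270 → r--
[10,15] min(20,7)*5=35 best=270 → r--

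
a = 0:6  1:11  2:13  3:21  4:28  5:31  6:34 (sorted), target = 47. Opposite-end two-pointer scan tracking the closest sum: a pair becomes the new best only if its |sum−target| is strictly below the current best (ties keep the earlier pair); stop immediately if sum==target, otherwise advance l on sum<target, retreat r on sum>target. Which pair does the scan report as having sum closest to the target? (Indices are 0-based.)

pair (13, 34) with sum 47 (|Δ|=0)

[0,6] 6+34=40 d=7 * → l++
[1,6] 11+34=45 d=2 * → l++
[2,6] 13+34=47 d=0 * → stop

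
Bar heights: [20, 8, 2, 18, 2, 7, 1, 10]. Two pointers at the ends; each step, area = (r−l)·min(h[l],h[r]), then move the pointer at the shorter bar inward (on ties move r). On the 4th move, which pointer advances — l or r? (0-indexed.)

r

l=0 r=7: min(20,10)*7=70 best=70 *, r--
l=0 r=6: min(20,1)*6=6 best=70, r--
l=0 r=5: min(20,7)*5=35 best=70, r--
l=0 r=4: min(20,2)*4=8 best=70, r--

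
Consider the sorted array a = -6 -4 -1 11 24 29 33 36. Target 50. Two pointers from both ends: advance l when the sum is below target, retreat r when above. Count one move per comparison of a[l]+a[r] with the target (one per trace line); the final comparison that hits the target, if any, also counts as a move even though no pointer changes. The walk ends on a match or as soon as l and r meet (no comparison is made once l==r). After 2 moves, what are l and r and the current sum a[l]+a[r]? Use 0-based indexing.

l=2, r=7, sum=35

[0,7] -6+36=30 <50 → l++
[1,7] -4+36=32 <50 → l++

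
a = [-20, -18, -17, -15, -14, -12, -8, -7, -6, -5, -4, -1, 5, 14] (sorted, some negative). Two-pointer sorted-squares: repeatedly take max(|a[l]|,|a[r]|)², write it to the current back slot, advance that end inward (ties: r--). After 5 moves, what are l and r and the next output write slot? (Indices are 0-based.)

l=4, r=12, next write slot=8

l=0 r=13: |-20|>|14| out[13]=400, l++
l=1 r=13: |-18|>|14| out[12]=324, l++
l=2 r=13: |-17|>|14| out[11]=289, l++
l=3 r=13: |-15|>|14| out[10]=225, l++
l=4 r=13: |-14|<=|14| out[9]=196, r--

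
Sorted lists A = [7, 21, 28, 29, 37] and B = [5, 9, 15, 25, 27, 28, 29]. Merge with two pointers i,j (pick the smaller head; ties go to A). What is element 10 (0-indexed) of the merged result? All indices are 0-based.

i=0 j=0: A[i]=7>B[j]=5 take 5, j++
i=0 j=1: A[i]=7<=B[j]=9 take 7, i++
i=1 j=1: A[i]=21>B[j]=9 take 9, j++
i=1 j=2: A[i]=21>B[j]=15 take 15, j++
i=1 j=3: A[i]=21<=B[j]=25 take 21, i++
i=2 j=3: A[i]=28>B[j]=25 take 25, j++
i=2 j=4: A[i]=28>B[j]=27 take 27, j++
i=2 j=5: A[i]=28<=B[j]=28 take 28, i++
i=3 j=5: A[i]=29>B[j]=28 take 28, j++
i=3 j=6: A[i]=29<=B[j]=29 take 29, i++
i=4 j=6: A[i]=37>B[j]=29 take 29, j++
i=4 j=7: B done, take A[i]=37, i++

merged[10] = 29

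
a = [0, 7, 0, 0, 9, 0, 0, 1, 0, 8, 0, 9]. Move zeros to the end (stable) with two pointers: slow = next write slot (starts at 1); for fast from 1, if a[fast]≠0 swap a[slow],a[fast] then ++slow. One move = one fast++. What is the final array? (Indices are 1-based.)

slow=1 fast=1: a[fast]=0, fast++
slow=1 fast=2: a[fast]=7≠0 swap→a[1]=7, slow++,fast++
slow=2 fast=3: a[fast]=0, fast++
slow=2 fast=4: a[fast]=0, fast++
slow=2 fast=5: a[fast]=9≠0 swap→a[2]=9, slow++,fast++
slow=3 fast=6: a[fast]=0, fast++
slow=3 fast=7: a[fast]=0, fast++
slow=3 fast=8: a[fast]=1≠0 swap→a[3]=1, slow++,fast++
slow=4 fast=9: a[fast]=0, fast++
slow=4 fast=10: a[fast]=8≠0 swap→a[4]=8, slow++,fast++
slow=5 fast=11: a[fast]=0, fast++
slow=5 fast=12: a[fast]=9≠0 swap→a[5]=9, slow++,fast++

[7, 9, 1, 8, 9, 0, 0, 0, 0, 0, 0, 0]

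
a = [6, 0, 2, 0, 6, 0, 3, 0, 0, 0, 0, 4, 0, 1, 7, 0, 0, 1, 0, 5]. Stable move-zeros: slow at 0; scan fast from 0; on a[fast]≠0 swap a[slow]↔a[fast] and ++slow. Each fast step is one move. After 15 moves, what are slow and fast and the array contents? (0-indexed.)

slow=7, fast=15, a=[6, 2, 6, 3, 4, 1, 7, 0, 0, 0, 0, 0, 0, 0, 0, 0, 0, 1, 0, 5]

(s=0,f=0) a[fast]=6≠0 swap→a[0]=6 → slow++,fast++
(s=1,f=1) a[fast]=0 → fast++
(s=1,f=2) a[fast]=2≠0 swap→a[1]=2 → slow++,fast++
(s=2,f=3) a[fast]=0 → fast++
(s=2,f=4) a[fast]=6≠0 swap→a[2]=6 → slow++,fast++
(s=3,f=5) a[fast]=0 → fast++
(s=3,f=6) a[fast]=3≠0 swap→a[3]=3 → slow++,fast++
(s=4,f=7) a[fast]=0 → fast++
(s=4,f=8) a[fast]=0 → fast++
(s=4,f=9) a[fast]=0 → fast++
(s=4,f=10) a[fast]=0 → fast++
(s=4,f=11) a[fast]=4≠0 swap→a[4]=4 → slow++,fast++
(s=5,f=12) a[fast]=0 → fast++
(s=5,f=13) a[fast]=1≠0 swap→a[5]=1 → slow++,fast++
(s=6,f=14) a[fast]=7≠0 swap→a[6]=7 → slow++,fast++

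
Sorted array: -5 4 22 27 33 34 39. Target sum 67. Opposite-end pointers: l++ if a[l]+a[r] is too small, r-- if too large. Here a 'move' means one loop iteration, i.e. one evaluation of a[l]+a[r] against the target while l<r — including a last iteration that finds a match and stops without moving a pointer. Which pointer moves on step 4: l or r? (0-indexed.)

[0,6] -5+39=34 <67 → l++
[1,6] 4+39=43 <67 → l++
[2,6] 22+39=61 <67 → l++
[3,6] 27+39=66 <67 → l++

l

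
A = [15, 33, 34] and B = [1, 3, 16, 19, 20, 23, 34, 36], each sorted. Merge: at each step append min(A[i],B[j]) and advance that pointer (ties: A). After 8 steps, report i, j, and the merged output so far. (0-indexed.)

[i=0,j=0] A[i]=15>B[j]=1 take 1 → j++
[i=0,j=1] A[i]=15>B[j]=3 take 3 → j++
[i=0,j=2] A[i]=15<=B[j]=16 take 15 → i++
[i=1,j=2] A[i]=33>B[j]=16 take 16 → j++
[i=1,j=3] A[i]=33>B[j]=19 take 19 → j++
[i=1,j=4] A[i]=33>B[j]=20 take 20 → j++
[i=1,j=5] A[i]=33>B[j]=23 take 23 → j++
[i=1,j=6] A[i]=33<=B[j]=34 take 33 → i++

i=2, j=6, merged so far=[1, 3, 15, 16, 19, 20, 23, 33]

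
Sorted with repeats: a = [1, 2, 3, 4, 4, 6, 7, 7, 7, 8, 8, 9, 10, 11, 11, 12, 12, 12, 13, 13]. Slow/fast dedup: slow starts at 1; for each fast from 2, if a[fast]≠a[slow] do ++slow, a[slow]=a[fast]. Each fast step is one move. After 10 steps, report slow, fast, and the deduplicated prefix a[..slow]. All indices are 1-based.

slow=1 fast=2: a[fast]=2≠a[slow]=1 write a[2]=2, slow++,fast++
slow=2 fast=3: a[fast]=3≠a[slow]=2 write a[3]=3, slow++,fast++
slow=3 fast=4: a[fast]=4≠a[slow]=3 write a[4]=4, slow++,fast++
slow=4 fast=5: a[fast]=4=a[slow] dup, fast++
slow=4 fast=6: a[fast]=6≠a[slow]=4 write a[5]=6, slow++,fast++
slow=5 fast=7: a[fast]=7≠a[slow]=6 write a[6]=7, slow++,fast++
slow=6 fast=8: a[fast]=7=a[slow] dup, fast++
slow=6 fast=9: a[fast]=7=a[slow] dup, fast++
slow=6 fast=10: a[fast]=8≠a[slow]=7 write a[7]=8, slow++,fast++
slow=7 fast=11: a[fast]=8=a[slow] dup, fast++

slow=7, fast=12, prefix=[1, 2, 3, 4, 6, 7, 8]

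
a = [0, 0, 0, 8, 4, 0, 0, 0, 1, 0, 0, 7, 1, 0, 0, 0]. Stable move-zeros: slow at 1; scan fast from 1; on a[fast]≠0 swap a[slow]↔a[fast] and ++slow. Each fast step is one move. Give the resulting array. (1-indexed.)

[8, 4, 1, 7, 1, 0, 0, 0, 0, 0, 0, 0, 0, 0, 0, 0]

(s=1,f=1) a[fast]=0 → fast++
(s=1,f=2) a[fast]=0 → fast++
(s=1,f=3) a[fast]=0 → fast++
(s=1,f=4) a[fast]=8≠0 swap→a[1]=8 → slow++,fast++
(s=2,f=5) a[fast]=4≠0 swap→a[2]=4 → slow++,fast++
(s=3,f=6) a[fast]=0 → fast++
(s=3,f=7) a[fast]=0 → fast++
(s=3,f=8) a[fast]=0 → fast++
(s=3,f=9) a[fast]=1≠0 swap→a[3]=1 → slow++,fast++
(s=4,f=10) a[fast]=0 → fast++
(s=4,f=11) a[fast]=0 → fast++
(s=4,f=12) a[fast]=7≠0 swap→a[4]=7 → slow++,fast++
(s=5,f=13) a[fast]=1≠0 swap→a[5]=1 → slow++,fast++
(s=6,f=14) a[fast]=0 → fast++
(s=6,f=15) a[fast]=0 → fast++
(s=6,f=16) a[fast]=0 → fast++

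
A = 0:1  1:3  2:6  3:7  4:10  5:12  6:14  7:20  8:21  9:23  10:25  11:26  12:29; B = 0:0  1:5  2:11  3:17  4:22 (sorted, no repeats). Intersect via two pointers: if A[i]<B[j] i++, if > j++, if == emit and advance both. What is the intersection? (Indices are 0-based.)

i=0 j=0: 1>0, j++
i=0 j=1: 1<5, i++
i=1 j=1: 3<5, i++
i=2 j=1: 6>5, j++
i=2 j=2: 6<11, i++
i=3 j=2: 7<11, i++
i=4 j=2: 10<11, i++
i=5 j=2: 12>11, j++
i=5 j=3: 12<17, i++
i=6 j=3: 14<17, i++
i=7 j=3: 20>17, j++
i=7 j=4: 20<22, i++
i=8 j=4: 21<22, i++
i=9 j=4: 23>22, j++

intersection = []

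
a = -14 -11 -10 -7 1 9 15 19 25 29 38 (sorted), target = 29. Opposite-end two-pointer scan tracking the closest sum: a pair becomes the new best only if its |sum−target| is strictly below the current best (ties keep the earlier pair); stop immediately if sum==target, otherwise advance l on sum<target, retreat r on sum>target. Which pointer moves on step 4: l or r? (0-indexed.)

r

l=0 r=10: -14+38=24 d=5 *, l++
l=1 r=10: -11+38=27 d=2 *, l++
l=2 r=10: -10+38=28 d=1 *, l++
l=3 r=10: -7+38=31 d=2, r--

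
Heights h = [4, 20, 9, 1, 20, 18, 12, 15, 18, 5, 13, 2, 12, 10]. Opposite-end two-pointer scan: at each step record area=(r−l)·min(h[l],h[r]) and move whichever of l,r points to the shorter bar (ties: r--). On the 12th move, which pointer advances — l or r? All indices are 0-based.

r

[0,13] min(4,10)*13=52 best=52 * → l++
[1,13] min(20,10)*12=120 best=120 * → r--
[1,12] min(20,12)*11=132 best=132 * → r--
[1,11] min(20,2)*10=20 best=132 → r--
[1,10] min(20,13)*9=117 best=132 → r--
[1,9] min(20,5)*8=40 best=132 → r--
[1,8] min(20,18)*7=126 best=132 → r--
[1,7] min(20,15)*6=90 best=132 → r--
[1,6] min(20,12)*5=60 best=132 → r--
[1,5] min(20,18)*4=72 best=132 → r--
[1,4] min(20,20)*3=60 best=132 → r--
[1,3] min(20,1)*2=2 best=132 → r--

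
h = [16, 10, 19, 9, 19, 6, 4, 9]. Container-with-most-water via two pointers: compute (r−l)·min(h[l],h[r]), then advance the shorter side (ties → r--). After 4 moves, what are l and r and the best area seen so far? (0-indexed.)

l=1, r=4, best area=64

[0,7] min(16,9)*7=63 best=63 * → r--
[0,6] min(16,4)*6=24 best=63 → r--
[0,5] min(16,6)*5=30 best=63 → r--
[0,4] min(16,19)*4=64 best=64 * → l++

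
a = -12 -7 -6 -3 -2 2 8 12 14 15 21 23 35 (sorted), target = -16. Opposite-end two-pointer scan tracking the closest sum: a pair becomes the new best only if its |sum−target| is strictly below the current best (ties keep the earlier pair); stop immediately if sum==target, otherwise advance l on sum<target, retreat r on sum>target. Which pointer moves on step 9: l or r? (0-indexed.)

l=0 r=12: -12+35=23 d=39 *, r--
l=0 r=11: -12+23=11 d=27 *, r--
l=0 r=10: -12+21=9 d=25 *, r--
l=0 r=9: -12+15=3 d=19 *, r--
l=0 r=8: -12+14=2 d=18 *, r--
l=0 r=7: -12+12=0 d=16 *, r--
l=0 r=6: -12+8=-4 d=12 *, r--
l=0 r=5: -12+2=-10 d=6 *, r--
l=0 r=4: -12+-2=-14 d=2 *, r--

r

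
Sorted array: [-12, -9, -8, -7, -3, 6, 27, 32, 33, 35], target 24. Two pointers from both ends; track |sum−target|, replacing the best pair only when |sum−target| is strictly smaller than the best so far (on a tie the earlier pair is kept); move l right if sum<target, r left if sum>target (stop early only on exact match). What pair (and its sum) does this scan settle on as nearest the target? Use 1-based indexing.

pair (-9, 33) with sum 24 (|Δ|=0)

[1,10] -12+35=23 d=1 * → l++
[2,10] -9+35=26 d=2 → r--
[2,9] -9+33=24 d=0 * → stop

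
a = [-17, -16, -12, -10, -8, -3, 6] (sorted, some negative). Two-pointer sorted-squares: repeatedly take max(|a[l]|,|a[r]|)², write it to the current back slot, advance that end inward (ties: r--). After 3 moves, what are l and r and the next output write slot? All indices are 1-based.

l=4, r=7, next write slot=4

[1,7] |-17|>|6| out[7]=289 → l++
[2,7] |-16|>|6| out[6]=256 → l++
[3,7] |-12|>|6| out[5]=144 → l++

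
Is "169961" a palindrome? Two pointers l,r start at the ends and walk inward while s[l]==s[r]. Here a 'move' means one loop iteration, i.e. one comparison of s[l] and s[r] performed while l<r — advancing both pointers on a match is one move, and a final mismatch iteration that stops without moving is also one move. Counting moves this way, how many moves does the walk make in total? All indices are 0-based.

l=0 r=5: '1'=='1', l++,r--
l=1 r=4: '6'=='6', l++,r--
l=2 r=3: '9'=='9', l++,r--

3 moves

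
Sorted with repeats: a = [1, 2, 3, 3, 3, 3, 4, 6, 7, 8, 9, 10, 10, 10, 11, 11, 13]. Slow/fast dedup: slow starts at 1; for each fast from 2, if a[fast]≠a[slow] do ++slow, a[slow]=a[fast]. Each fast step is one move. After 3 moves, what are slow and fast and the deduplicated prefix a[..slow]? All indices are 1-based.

slow=1 fast=2: a[fast]=2≠a[slow]=1 write a[2]=2, slow++,fast++
slow=2 fast=3: a[fast]=3≠a[slow]=2 write a[3]=3, slow++,fast++
slow=3 fast=4: a[fast]=3=a[slow] dup, fast++

slow=3, fast=5, prefix=[1, 2, 3]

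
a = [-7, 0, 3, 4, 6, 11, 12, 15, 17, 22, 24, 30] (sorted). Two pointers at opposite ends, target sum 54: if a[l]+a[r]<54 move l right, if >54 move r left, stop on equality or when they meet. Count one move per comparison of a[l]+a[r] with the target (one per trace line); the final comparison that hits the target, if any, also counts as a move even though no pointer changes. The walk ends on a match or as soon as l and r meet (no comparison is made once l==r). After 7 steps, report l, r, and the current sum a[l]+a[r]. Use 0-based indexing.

l=7, r=11, sum=45

l=0 r=11: -7+30=23 <54, l++
l=1 r=11: 0+30=30 <54, l++
l=2 r=11: 3+30=33 <54, l++
l=3 r=11: 4+30=34 <54, l++
l=4 r=11: 6+30=36 <54, l++
l=5 r=11: 11+30=41 <54, l++
l=6 r=11: 12+30=42 <54, l++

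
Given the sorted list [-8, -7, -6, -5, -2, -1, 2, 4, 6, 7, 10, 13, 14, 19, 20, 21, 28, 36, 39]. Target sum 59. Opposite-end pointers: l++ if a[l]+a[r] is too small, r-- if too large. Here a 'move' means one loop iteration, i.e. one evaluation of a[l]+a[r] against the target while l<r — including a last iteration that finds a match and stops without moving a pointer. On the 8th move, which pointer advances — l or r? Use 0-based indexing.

l

l=0 r=18: -8+39=31 <59, l++
l=1 r=18: -7+39=32 <59, l++
l=2 r=18: -6+39=33 <59, l++
l=3 r=18: -5+39=34 <59, l++
l=4 r=18: -2+39=37 <59, l++
l=5 r=18: -1+39=38 <59, l++
l=6 r=18: 2+39=41 <59, l++
l=7 r=18: 4+39=43 <59, l++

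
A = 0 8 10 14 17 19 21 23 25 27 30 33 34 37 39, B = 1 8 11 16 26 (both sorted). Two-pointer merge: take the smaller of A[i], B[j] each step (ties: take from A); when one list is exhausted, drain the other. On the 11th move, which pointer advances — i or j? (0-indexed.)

[i=0,j=0] A[i]=0<=B[j]=1 take 0 → i++
[i=1,j=0] A[i]=8>B[j]=1 take 1 → j++
[i=1,j=1] A[i]=8<=B[j]=8 take 8 → i++
[i=2,j=1] A[i]=10>B[j]=8 take 8 → j++
[i=2,j=2] A[i]=10<=B[j]=11 take 10 → i++
[i=3,j=2] A[i]=14>B[j]=11 take 11 → j++
[i=3,j=3] A[i]=14<=B[j]=16 take 14 → i++
[i=4,j=3] A[i]=17>B[j]=16 take 16 → j++
[i=4,j=4] A[i]=17<=B[j]=26 take 17 → i++
[i=5,j=4] A[i]=19<=B[j]=26 take 19 → i++
[i=6,j=4] A[i]=21<=B[j]=26 take 21 → i++

i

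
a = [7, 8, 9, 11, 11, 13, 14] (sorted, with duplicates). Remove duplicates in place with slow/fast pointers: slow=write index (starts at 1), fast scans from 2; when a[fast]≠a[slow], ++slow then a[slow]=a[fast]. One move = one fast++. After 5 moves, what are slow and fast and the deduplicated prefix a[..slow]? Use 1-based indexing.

slow=5, fast=7, prefix=[7, 8, 9, 11, 13]

slow=1 fast=2: a[fast]=8≠a[slow]=7 write a[2]=8, slow++,fast++
slow=2 fast=3: a[fast]=9≠a[slow]=8 write a[3]=9, slow++,fast++
slow=3 fast=4: a[fast]=11≠a[slow]=9 write a[4]=11, slow++,fast++
slow=4 fast=5: a[fast]=11=a[slow] dup, fast++
slow=4 fast=6: a[fast]=13≠a[slow]=11 write a[5]=13, slow++,fast++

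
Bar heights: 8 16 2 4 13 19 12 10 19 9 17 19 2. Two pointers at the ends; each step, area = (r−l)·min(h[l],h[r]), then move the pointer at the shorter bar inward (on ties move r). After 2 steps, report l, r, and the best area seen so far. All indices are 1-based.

l=2, r=12, best area=88

l=1 r=13: min(8,2)*12=24 best=24 *, r--
l=1 r=12: min(8,19)*11=88 best=88 *, l++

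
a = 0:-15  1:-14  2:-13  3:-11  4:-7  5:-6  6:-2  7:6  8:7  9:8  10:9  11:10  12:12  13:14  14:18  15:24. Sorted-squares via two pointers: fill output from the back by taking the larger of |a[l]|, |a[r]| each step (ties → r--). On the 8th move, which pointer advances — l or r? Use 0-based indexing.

[0,15] |-15|<=|24| out[15]=576 → r--
[0,14] |-15|<=|18| out[14]=324 → r--
[0,13] |-15|>|14| out[13]=225 → l++
[1,13] |-14|<=|14| out[12]=196 → r--
[1,12] |-14|>|12| out[11]=196 → l++
[2,12] |-13|>|12| out[10]=169 → l++
[3,12] |-11|<=|12| out[9]=144 → r--
[3,11] |-11|>|10| out[8]=121 → l++

l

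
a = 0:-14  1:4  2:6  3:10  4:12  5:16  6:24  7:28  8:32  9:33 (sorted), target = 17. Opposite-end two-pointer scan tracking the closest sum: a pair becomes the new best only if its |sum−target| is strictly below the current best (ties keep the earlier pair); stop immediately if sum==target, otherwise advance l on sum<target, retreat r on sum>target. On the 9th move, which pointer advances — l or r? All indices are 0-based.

[0,9] -14+33=19 d=2 * → r--
[0,8] -14+32=18 d=1 * → r--
[0,7] -14+28=14 d=3 → l++
[1,7] 4+28=32 d=15 → r--
[1,6] 4+24=28 d=11 → r--
[1,5] 4+16=20 d=3 → r--
[1,4] 4+12=16 d=1 → l++
[2,4] 6+12=18 d=1 → r--
[2,3] 6+10=16 d=1 → l++

l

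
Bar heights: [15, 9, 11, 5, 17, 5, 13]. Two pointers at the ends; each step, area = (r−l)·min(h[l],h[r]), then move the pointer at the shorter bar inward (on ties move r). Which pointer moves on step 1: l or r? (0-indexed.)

r

l=0 r=6: min(15,13)*6=78 best=78 *, r--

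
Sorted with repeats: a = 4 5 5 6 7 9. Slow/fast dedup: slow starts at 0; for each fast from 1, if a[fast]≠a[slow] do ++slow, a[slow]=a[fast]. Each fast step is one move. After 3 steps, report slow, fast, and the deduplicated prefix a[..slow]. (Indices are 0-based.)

(s=0,f=1) a[fast]=5≠a[slow]=4 write a[1]=5 → slow++,fast++
(s=1,f=2) a[fast]=5=a[slow] dup → fast++
(s=1,f=3) a[fast]=6≠a[slow]=5 write a[2]=6 → slow++,fast++

slow=2, fast=4, prefix=[4, 5, 6]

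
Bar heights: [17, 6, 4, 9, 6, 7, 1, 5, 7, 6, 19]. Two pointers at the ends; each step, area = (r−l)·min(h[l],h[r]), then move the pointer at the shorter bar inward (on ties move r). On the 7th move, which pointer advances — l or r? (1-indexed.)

[1,11] min(17,19)*10=170 best=170 * → l++
[2,11] min(6,19)*9=54 best=170 → l++
[3,11] min(4,19)*8=32 best=170 → l++
[4,11] min(9,19)*7=63 best=170 → l++
[5,11] min(6,19)*6=36 best=170 → l++
[6,11] min(7,19)*5=35 best=170 → l++
[7,11] min(1,19)*4=4 best=170 → l++

l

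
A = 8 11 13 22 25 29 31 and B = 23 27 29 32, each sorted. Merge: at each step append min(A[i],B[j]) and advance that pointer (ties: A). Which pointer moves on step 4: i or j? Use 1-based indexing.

i=1 j=1: A[i]=8<=B[j]=23 take 8, i++
i=2 j=1: A[i]=11<=B[j]=23 take 11, i++
i=3 j=1: A[i]=13<=B[j]=23 take 13, i++
i=4 j=1: A[i]=22<=B[j]=23 take 22, i++

i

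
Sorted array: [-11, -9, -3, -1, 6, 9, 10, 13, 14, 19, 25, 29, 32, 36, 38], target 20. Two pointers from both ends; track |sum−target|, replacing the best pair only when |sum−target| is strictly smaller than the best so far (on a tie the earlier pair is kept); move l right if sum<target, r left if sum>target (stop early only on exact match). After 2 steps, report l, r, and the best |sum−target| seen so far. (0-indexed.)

[0,14] -11+38=27 d=7 * → r--
[0,13] -11+36=25 d=5 * → r--

l=0, r=12, best |Δ|=5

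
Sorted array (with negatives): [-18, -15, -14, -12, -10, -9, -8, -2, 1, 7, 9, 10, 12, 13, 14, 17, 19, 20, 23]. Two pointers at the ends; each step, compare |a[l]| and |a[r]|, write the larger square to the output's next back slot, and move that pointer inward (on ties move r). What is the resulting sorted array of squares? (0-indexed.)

l=0 r=18: |-18|<=|23| out[18]=529, r--
l=0 r=17: |-18|<=|20| out[17]=400, r--
l=0 r=16: |-18|<=|19| out[16]=361, r--
l=0 r=15: |-18|>|17| out[15]=324, l++
l=1 r=15: |-15|<=|17| out[14]=289, r--
l=1 r=14: |-15|>|14| out[13]=225, l++
l=2 r=14: |-14|<=|14| out[12]=196, r--
l=2 r=13: |-14|>|13| out[11]=196, l++
l=3 r=13: |-12|<=|13| out[10]=169, r--
l=3 r=12: |-12|<=|12| out[9]=144, r--
l=3 r=11: |-12|>|10| out[8]=144, l++
l=4 r=11: |-10|<=|10| out[7]=100, r--
l=4 r=10: |-10|>|9| out[6]=100, l++
l=5 r=10: |-9|<=|9| out[5]=81, r--
l=5 r=9: |-9|>|7| out[4]=81, l++
l=6 r=9: |-8|>|7| out[3]=64, l++
l=7 r=9: |-2|<=|7| out[2]=49, r--
l=7 r=8: |-2|>|1| out[1]=4, l++
l=8 r=8: |1|<=|1| out[0]=1, r--

[1, 4, 49, 64, 81, 81, 100, 100, 144, 144, 169, 196, 196, 225, 289, 324, 361, 400, 529]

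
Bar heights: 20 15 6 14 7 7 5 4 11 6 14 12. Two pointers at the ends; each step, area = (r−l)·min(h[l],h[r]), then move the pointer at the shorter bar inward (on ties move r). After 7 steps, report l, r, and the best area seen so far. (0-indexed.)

[0,11] min(20,12)*11=132 best=132 * → r--
[0,10] min(20,14)*10=140 best=140 * → r--
[0,9] min(20,6)*9=54 best=140 → r--
[0,8] min(20,11)*8=88 best=140 → r--
[0,7] min(20,4)*7=28 best=140 → r--
[0,6] min(20,5)*6=30 best=140 → r--
[0,5] min(20,7)*5=35 best=140 → r--

l=0, r=4, best area=140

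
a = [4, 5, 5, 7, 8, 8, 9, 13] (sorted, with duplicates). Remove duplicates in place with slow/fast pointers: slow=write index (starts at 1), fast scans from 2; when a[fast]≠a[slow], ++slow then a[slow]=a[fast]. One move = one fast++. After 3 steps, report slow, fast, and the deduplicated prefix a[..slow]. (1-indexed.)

slow=1 fast=2: a[fast]=5≠a[slow]=4 write a[2]=5, slow++,fast++
slow=2 fast=3: a[fast]=5=a[slow] dup, fast++
slow=2 fast=4: a[fast]=7≠a[slow]=5 write a[3]=7, slow++,fast++

slow=3, fast=5, prefix=[4, 5, 7]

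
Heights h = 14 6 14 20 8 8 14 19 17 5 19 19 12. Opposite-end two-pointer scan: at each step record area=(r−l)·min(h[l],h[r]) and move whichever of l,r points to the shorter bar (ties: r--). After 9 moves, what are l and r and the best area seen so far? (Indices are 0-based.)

l=0 r=12: min(14,12)*12=144 best=144 *, r--
l=0 r=11: min(14,19)*11=154 best=154 *, l++
l=1 r=11: min(6,19)*10=60 best=154, l++
l=2 r=11: min(14,19)*9=126 best=154, l++
l=3 r=11: min(20,19)*8=152 best=154, r--
l=3 r=10: min(20,19)*7=133 best=154, r--
l=3 r=9: min(20,5)*6=30 best=154, r--
l=3 r=8: min(20,17)*5=85 best=154, r--
l=3 r=7: min(20,19)*4=76 best=154, r--

l=3, r=6, best area=154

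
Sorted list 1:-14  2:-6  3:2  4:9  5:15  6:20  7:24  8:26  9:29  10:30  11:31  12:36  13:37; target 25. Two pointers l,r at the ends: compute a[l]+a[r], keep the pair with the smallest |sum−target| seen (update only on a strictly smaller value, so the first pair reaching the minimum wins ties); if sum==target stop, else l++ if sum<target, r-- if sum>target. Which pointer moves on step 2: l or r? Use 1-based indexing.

[1,13] -14+37=23 d=2 * → l++
[2,13] -6+37=31 d=6 → r--

r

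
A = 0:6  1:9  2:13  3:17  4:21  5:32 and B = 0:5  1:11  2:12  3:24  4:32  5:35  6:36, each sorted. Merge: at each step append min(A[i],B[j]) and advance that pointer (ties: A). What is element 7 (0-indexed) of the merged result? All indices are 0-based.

merged[7] = 21

[i=0,j=0] A[i]=6>B[j]=5 take 5 → j++
[i=0,j=1] A[i]=6<=B[j]=11 take 6 → i++
[i=1,j=1] A[i]=9<=B[j]=11 take 9 → i++
[i=2,j=1] A[i]=13>B[j]=11 take 11 → j++
[i=2,j=2] A[i]=13>B[j]=12 take 12 → j++
[i=2,j=3] A[i]=13<=B[j]=24 take 13 → i++
[i=3,j=3] A[i]=17<=B[j]=24 take 17 → i++
[i=4,j=3] A[i]=21<=B[j]=24 take 21 → i++
[i=5,j=3] A[i]=32>B[j]=24 take 24 → j++
[i=5,j=4] A[i]=32<=B[j]=32 take 32 → i++
[i=6,j=4] A done, take B[j]=32 → j++
[i=6,j=5] A done, take B[j]=35 → j++
[i=6,j=6] A done, take B[j]=36 → j++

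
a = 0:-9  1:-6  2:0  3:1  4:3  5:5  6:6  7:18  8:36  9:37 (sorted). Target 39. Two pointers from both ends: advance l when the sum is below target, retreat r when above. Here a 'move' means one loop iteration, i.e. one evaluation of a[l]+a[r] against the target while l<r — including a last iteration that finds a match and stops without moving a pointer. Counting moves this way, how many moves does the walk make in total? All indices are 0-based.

6 moves

[0,9] -9+37=28 <39 → l++
[1,9] -6+37=31 <39 → l++
[2,9] 0+37=37 <39 → l++
[3,9] 1+37=38 <39 → l++
[4,9] 3+37=40 >39 → r--
[4,8] 3+36=39 → found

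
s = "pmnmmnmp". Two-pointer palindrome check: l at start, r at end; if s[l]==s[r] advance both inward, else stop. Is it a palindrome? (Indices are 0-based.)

l=0 r=7: 'p'=='p', l++,r--
l=1 r=6: 'm'=='m', l++,r--
l=2 r=5: 'n'=='n', l++,r--
l=3 r=4: 'm'=='m', l++,r--

palindrome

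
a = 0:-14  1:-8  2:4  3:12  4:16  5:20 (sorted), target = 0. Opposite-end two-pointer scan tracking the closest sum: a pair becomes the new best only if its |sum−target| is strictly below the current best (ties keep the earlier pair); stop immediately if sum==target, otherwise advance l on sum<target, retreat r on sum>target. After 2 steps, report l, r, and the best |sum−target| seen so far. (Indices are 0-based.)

l=0, r=3, best |Δ|=2

[0,5] -14+20=6 d=6 * → r--
[0,4] -14+16=2 d=2 * → r--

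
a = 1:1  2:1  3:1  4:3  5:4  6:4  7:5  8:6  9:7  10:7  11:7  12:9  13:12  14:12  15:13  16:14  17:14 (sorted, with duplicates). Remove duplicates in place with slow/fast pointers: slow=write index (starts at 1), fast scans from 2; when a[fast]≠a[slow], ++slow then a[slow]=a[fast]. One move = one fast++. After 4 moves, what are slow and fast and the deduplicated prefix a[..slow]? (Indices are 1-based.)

(s=1,f=2) a[fast]=1=a[slow] dup → fast++
(s=1,f=3) a[fast]=1=a[slow] dup → fast++
(s=1,f=4) a[fast]=3≠a[slow]=1 write a[2]=3 → slow++,fast++
(s=2,f=5) a[fast]=4≠a[slow]=3 write a[3]=4 → slow++,fast++

slow=3, fast=6, prefix=[1, 3, 4]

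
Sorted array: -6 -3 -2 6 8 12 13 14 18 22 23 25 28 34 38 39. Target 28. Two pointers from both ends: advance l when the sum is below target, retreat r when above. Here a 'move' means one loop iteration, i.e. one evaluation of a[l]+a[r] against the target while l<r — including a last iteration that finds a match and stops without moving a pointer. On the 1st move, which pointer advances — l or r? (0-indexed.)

l=0 r=15: -6+39=33 >28, r--

r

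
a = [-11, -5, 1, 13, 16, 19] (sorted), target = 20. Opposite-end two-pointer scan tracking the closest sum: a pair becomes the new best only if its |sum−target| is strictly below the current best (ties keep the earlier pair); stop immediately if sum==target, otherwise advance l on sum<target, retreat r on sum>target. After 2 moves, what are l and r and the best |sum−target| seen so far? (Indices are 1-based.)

[1,6] -11+19=8 d=12 * → l++
[2,6] -5+19=14 d=6 * → l++

l=3, r=6, best |Δ|=6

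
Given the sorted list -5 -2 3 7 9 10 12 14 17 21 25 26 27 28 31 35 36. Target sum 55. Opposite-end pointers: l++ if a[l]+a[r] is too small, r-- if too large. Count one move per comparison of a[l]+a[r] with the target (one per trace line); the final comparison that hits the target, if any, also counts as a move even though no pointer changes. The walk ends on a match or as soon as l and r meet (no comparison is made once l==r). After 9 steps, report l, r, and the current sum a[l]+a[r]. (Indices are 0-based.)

l=9, r=16, sum=57

l=0 r=16: -5+36=31 <55, l++
l=1 r=16: -2+36=34 <55, l++
l=2 r=16: 3+36=39 <55, l++
l=3 r=16: 7+36=43 <55, l++
l=4 r=16: 9+36=45 <55, l++
l=5 r=16: 10+36=46 <55, l++
l=6 r=16: 12+36=48 <55, l++
l=7 r=16: 14+36=50 <55, l++
l=8 r=16: 17+36=53 <55, l++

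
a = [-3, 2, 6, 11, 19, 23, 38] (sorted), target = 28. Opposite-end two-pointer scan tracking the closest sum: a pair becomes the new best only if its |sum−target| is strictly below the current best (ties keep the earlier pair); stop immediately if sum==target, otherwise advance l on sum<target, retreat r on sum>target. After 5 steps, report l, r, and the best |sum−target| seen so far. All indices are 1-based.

[1,7] -3+38=35 d=7 * → r--
[1,6] -3+23=20 d=8 → l++
[2,6] 2+23=25 d=3 * → l++
[3,6] 6+23=29 d=1 * → r--
[3,5] 6+19=25 d=3 → l++

l=4, r=5, best |Δ|=1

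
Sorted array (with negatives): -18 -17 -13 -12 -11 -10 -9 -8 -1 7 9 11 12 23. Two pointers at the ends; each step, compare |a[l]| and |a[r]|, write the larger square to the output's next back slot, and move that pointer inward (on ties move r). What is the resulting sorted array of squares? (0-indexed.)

[1, 49, 64, 81, 81, 100, 121, 121, 144, 144, 169, 289, 324, 529]

[0,13] |-18|<=|23| out[13]=529 → r--
[0,12] |-18|>|12| out[12]=324 → l++
[1,12] |-17|>|12| out[11]=289 → l++
[2,12] |-13|>|12| out[10]=169 → l++
[3,12] |-12|<=|12| out[9]=144 → r--
[3,11] |-12|>|11| out[8]=144 → l++
[4,11] |-11|<=|11| out[7]=121 → r--
[4,10] |-11|>|9| out[6]=121 → l++
[5,10] |-10|>|9| out[5]=100 → l++
[6,10] |-9|<=|9| out[4]=81 → r--
[6,9] |-9|>|7| out[3]=81 → l++
[7,9] |-8|>|7| out[2]=64 → l++
[8,9] |-1|<=|7| out[1]=49 → r--
[8,8] |-1|<=|-1| out[0]=1 → r--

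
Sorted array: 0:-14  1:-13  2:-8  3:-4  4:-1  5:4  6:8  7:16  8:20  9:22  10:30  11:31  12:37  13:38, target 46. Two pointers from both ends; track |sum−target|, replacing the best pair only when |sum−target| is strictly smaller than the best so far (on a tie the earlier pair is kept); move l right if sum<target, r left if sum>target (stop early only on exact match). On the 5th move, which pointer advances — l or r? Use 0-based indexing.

[0,13] -14+38=24 d=22 * → l++
[1,13] -13+38=25 d=21 * → l++
[2,13] -8+38=30 d=16 * → l++
[3,13] -4+38=34 d=12 * → l++
[4,13] -1+38=37 d=9 * → l++

l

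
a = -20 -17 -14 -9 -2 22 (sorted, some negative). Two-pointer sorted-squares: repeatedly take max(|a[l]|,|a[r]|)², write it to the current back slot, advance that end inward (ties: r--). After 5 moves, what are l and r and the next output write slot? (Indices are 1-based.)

[1,6] |-20|<=|22| out[6]=484 → r--
[1,5] |-20|>|-2| out[5]=400 → l++
[2,5] |-17|>|-2| out[4]=289 → l++
[3,5] |-14|>|-2| out[3]=196 → l++
[4,5] |-9|>|-2| out[2]=81 → l++

l=5, r=5, next write slot=1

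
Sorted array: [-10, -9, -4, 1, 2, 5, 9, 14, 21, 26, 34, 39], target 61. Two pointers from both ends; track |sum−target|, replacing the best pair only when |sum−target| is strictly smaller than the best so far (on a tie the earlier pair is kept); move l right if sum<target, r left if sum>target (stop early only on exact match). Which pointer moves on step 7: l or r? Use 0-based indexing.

l

l=0 r=11: -10+39=29 d=32 *, l++
l=1 r=11: -9+39=30 d=31 *, l++
l=2 r=11: -4+39=35 d=26 *, l++
l=3 r=11: 1+39=40 d=21 *, l++
l=4 r=11: 2+39=41 d=20 *, l++
l=5 r=11: 5+39=44 d=17 *, l++
l=6 r=11: 9+39=48 d=13 *, l++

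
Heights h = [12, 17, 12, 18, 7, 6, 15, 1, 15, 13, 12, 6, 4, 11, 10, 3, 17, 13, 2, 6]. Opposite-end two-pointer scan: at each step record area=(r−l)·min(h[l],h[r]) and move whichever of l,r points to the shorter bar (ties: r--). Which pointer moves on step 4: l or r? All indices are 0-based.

[0,19] min(12,6)*19=114 best=114 * → r--
[0,18] min(12,2)*18=36 best=114 → r--
[0,17] min(12,13)*17=204 best=204 * → l++
[1,17] min(17,13)*16=208 best=208 * → r--

r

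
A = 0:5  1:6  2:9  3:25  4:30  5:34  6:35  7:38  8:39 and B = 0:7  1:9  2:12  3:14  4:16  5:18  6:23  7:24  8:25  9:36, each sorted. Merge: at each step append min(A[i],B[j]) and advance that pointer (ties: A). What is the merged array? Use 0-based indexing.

[i=0,j=0] A[i]=5<=B[j]=7 take 5 → i++
[i=1,j=0] A[i]=6<=B[j]=7 take 6 → i++
[i=2,j=0] A[i]=9>B[j]=7 take 7 → j++
[i=2,j=1] A[i]=9<=B[j]=9 take 9 → i++
[i=3,j=1] A[i]=25>B[j]=9 take 9 → j++
[i=3,j=2] A[i]=25>B[j]=12 take 12 → j++
[i=3,j=3] A[i]=25>B[j]=14 take 14 → j++
[i=3,j=4] A[i]=25>B[j]=16 take 16 → j++
[i=3,j=5] A[i]=25>B[j]=18 take 18 → j++
[i=3,j=6] A[i]=25>B[j]=23 take 23 → j++
[i=3,j=7] A[i]=25>B[j]=24 take 24 → j++
[i=3,j=8] A[i]=25<=B[j]=25 take 25 → i++
[i=4,j=8] A[i]=30>B[j]=25 take 25 → j++
[i=4,j=9] A[i]=30<=B[j]=36 take 30 → i++
[i=5,j=9] A[i]=34<=B[j]=36 take 34 → i++
[i=6,j=9] A[i]=35<=B[j]=36 take 35 → i++
[i=7,j=9] A[i]=38>B[j]=36 take 36 → j++
[i=7,j=10] B done, take A[i]=38 → i++
[i=8,j=10] B done, take A[i]=39 → i++

[5, 6, 7, 9, 9, 12, 14, 16, 18, 23, 24, 25, 25, 30, 34, 35, 36, 38, 39]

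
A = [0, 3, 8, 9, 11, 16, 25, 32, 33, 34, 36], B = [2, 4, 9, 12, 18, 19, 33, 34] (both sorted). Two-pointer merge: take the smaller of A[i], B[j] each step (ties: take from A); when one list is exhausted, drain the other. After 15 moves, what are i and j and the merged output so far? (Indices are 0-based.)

i=9, j=6, merged so far=[0, 2, 3, 4, 8, 9, 9, 11, 12, 16, 18, 19, 25, 32, 33]

i=0 j=0: A[i]=0<=B[j]=2 take 0, i++
i=1 j=0: A[i]=3>B[j]=2 take 2, j++
i=1 j=1: A[i]=3<=B[j]=4 take 3, i++
i=2 j=1: A[i]=8>B[j]=4 take 4, j++
i=2 j=2: A[i]=8<=B[j]=9 take 8, i++
i=3 j=2: A[i]=9<=B[j]=9 take 9, i++
i=4 j=2: A[i]=11>B[j]=9 take 9, j++
i=4 j=3: A[i]=11<=B[j]=12 take 11, i++
i=5 j=3: A[i]=16>B[j]=12 take 12, j++
i=5 j=4: A[i]=16<=B[j]=18 take 16, i++
i=6 j=4: A[i]=25>B[j]=18 take 18, j++
i=6 j=5: A[i]=25>B[j]=19 take 19, j++
i=6 j=6: A[i]=25<=B[j]=33 take 25, i++
i=7 j=6: A[i]=32<=B[j]=33 take 32, i++
i=8 j=6: A[i]=33<=B[j]=33 take 33, i++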